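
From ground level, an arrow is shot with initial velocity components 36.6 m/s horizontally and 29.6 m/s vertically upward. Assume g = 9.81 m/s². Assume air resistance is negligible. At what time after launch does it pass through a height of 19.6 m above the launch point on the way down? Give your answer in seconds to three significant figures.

Require v_y0 t − ½ g t² = 19.6, i.e. 4.905 t² − 29.60 t + 19.6 = 0.
Quadratic formula: t = (29.60 ± √491.61) / 9.81 = (29.60 ± 22.17) / 9.81 → t = 0.7572 s or 5.277 s.
The descending-branch root is 5.277 s.

5.28 s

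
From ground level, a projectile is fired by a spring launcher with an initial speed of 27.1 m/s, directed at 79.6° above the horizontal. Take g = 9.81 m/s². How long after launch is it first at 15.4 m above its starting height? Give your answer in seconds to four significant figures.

0.6572 s

Resolve: vₓ = 27.10 cos 79.6° = 4.892 m/s and v_y0 = 27.10 sin 79.6° = 26.65 m/s.
Require v_y0 t − ½ g t² = 15.4, i.e. 4.905 t² − 26.65 t + 15.4 = 0.
t = [26.65 ± √(26.65² − 2·9.81·15.4)] / 9.81 = (26.65 ± 20.21) / 9.81, so t = 0.6572 s or t = 4.777 s.
The first (ascending) time is 0.6572 s.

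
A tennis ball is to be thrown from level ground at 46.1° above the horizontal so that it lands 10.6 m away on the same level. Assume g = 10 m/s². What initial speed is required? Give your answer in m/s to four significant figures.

10.30 m/s

From R = (v₀² / g) sin 2θ: v₀ = √(gR / sin 2θ).
v₀ = √(10.0 × 10.6 / sin 92.20°) = √(106.0 / 0.9993) = √106.08 = 10.30 m/s.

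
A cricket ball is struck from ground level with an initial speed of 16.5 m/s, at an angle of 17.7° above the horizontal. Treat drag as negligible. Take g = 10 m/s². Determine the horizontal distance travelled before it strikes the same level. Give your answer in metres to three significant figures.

15.8 m

Components: vₓ = 16.50 cos 17.7° = 15.72 m/s, v_y0 = 16.50 sin 17.7° = 5.017 m/s.
Time aloft: T = 2 v_y0 / g = 2 × 5.017 / 10.0 = 1.003 s.
Range: R = vₓ T = 15.72 × 1.003 = 15.77 m.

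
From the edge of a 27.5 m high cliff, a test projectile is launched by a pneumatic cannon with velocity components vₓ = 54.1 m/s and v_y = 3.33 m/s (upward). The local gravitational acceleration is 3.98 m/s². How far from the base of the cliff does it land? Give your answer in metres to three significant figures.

251 m

Vertical motion (up positive, ground at y = 0): 1.990 t² − (3.330) t − 27.5 = 0, so t = (3.330 + √(3.330² + 2·3.98·27.5)) / 3.98 = (3.330 + 15.17) / 3.98 = 4.647 s.
Horizontal distance: R = vₓ t = 54.10 × 4.647 = 251.4 m.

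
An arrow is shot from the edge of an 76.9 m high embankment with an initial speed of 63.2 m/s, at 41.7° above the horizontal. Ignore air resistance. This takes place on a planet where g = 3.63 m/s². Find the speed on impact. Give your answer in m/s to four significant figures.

Resolve: vₓ = 63.20 cos 41.7° = 47.19 m/s and v_y0 = 63.20 sin 41.7° = 42.04 m/s.
The projectile lands when y = 76.9 + (42.04) t − ½·3.63·t² = 0. Positive root: t = (42.04 + √(42.04² + 2·3.63·76.9)) / 3.63 = (42.04 + 48.23) / 3.63 = 24.87 s.
Vertical velocity at impact: v_y = v_y0 − g t = 42.04 − 3.63 × 24.87 = −48.23 m/s.
Speed: |v| = √(vₓ² + v_y²) = √(47.19² + 48.23²) = 67.47 m/s.

67.47 m/s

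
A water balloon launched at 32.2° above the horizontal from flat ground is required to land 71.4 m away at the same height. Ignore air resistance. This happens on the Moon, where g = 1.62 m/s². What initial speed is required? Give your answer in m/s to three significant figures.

From R = (v₀² / g) sin 2θ: v₀ = √(gR / sin 2θ).
v₀ = √(1.62 × 71.4 / sin 64.40°) = √(115.7 / 0.9018) = √128.26 = 11.33 m/s.

11.3 m/s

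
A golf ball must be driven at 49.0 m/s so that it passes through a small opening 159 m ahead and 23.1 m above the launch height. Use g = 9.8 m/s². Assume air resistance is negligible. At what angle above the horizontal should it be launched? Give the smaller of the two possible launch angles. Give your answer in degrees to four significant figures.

30.04°

Trajectory: y = x tanθ − g x² (1 + tan²θ)/(2v₀²). With x = 159, y = 23.1, v₀ = 49.0, g = 9.80:
51.59 tan²θ − 159 tanθ + (74.69) = 0.
tanθ = [159 ± √(159² − 4 × 51.59 × (74.69))] / (2 × 51.59) = (159 ± 99.33) / 103.2, giving tanθ = 0.5783 or 2.503.
θ = 30.04° or 68.23°; the smaller is 30.04°.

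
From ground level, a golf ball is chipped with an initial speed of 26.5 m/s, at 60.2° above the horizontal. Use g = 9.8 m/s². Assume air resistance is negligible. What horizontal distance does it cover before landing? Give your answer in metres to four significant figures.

61.81 m

vₓ = 26.50 cos 60.2° = 13.17 m/s; v_y0 = 26.50 sin 60.2° = 23.00 m/s.
Time aloft: T = 2 v_y0 / g = 2 × 23.00 / 9.80 = 4.693 s.
Range: R = vₓ T = 13.17 × 4.693 = 61.81 m.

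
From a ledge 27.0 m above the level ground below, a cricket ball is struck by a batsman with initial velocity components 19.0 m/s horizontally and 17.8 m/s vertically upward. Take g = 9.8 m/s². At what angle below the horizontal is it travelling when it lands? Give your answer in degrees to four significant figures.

Vertical motion (up positive, ground at y = 0): 4.900 t² − (17.80) t − 27.0 = 0, so t = (17.80 + √(17.80² + 2·9.80·27.0)) / 9.80 = (17.80 + 29.09) / 9.80 = 4.784 s.
At impact: v_y = v_y0 − g t = −29.09 m/s; vₓ = 19.00 m/s.
Angle below horizontal: arctan(|v_y|/vₓ) = arctan(29.09/19.00) = 56.85°.

56.85°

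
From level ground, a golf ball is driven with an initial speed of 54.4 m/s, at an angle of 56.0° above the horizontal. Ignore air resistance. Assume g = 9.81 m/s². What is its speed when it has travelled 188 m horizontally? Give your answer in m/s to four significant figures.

Resolve: vₓ = 54.40 cos 56.0° = 30.42 m/s and v_y0 = 54.40 sin 56.0° = 45.10 m/s.
Time to reach x = 188 m: t = x/vₓ = 188/30.42 = 6.180 s.
Vertical velocity there: v_y = v_y0 − g t = 45.10 − 9.81 × 6.180 = −15.53 m/s.
Speed: √(vₓ² + v_y²) = √(30.42² + 15.53²) = 34.15 m/s.

34.15 m/s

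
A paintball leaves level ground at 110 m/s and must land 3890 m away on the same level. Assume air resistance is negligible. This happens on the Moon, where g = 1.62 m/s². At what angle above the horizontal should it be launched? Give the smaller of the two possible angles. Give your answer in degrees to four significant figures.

From R = (v₀²/g) sin 2θ: sin 2θ = 1.62 × 3890 / 12100 = 0.5208.
2θ = 31.39° or 180° − 31.39° = 148.6°, so θ = 15.69° or 74.31°.
The smaller angle is 15.69°.

15.69°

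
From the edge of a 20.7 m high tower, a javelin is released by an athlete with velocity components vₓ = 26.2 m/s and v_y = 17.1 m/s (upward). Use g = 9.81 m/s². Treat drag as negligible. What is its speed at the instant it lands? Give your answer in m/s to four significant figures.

37.22 m/s

Vertical motion (up positive, ground at y = 0): 4.905 t² − (17.10) t − 20.7 = 0, so t = (17.10 + √(17.10² + 2·9.81·20.7)) / 9.81 = (17.10 + 26.43) / 9.81 = 4.437 s.
Vertical velocity at impact: v_y = v_y0 − g t = 17.10 − 9.81 × 4.437 = −26.43 m/s.
Speed: |v| = √(vₓ² + v_y²) = √(26.20² + 26.43²) = 37.22 m/s.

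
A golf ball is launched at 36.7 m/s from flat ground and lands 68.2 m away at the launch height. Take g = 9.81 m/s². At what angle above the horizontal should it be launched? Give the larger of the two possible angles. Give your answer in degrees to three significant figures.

From R = (v₀²/g) sin 2θ: sin 2θ = 9.81 × 68.2 / 1346.9 = 0.4967.
2θ = 29.78° or 180° − 29.78° = 150.2°, so θ = 14.89° or 75.11°.
The larger angle is 75.11°.

75.1°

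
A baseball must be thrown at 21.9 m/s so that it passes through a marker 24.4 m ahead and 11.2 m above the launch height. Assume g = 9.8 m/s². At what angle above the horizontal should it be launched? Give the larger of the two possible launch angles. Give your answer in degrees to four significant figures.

Trajectory: y = x tanθ − g x² (1 + tan²θ)/(2v₀²). With x = 24.4, y = 11.2, v₀ = 21.9, g = 9.80:
6.083 tan²θ − 24.4 tanθ + (17.28) = 0.
tanθ = [24.4 ± √(24.4² − 4 × 6.083 × (17.28))] / (2 × 6.083) = (24.4 ± 13.22) / 12.17, giving tanθ = 0.9187 or 3.093.
θ = 42.57° or 72.08°; the larger is 72.08°.

72.08°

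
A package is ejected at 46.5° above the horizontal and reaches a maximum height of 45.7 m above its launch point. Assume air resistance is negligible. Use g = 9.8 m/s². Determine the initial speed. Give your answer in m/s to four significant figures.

At the peak v_y = 0, so v_y0 = √(2gH) = √(2 × 9.80 × 45.7) = 29.93 m/s.
v_y0 = v₀ sin θ ⇒ v₀ = 29.93 / sin 46.5° = 41.26 m/s.

41.26 m/s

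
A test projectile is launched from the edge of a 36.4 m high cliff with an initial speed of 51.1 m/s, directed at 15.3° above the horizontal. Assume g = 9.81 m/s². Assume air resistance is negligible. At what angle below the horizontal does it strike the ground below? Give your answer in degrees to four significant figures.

Components: vₓ = 51.10 cos 15.3° = 49.29 m/s, v_y0 = 51.10 sin 15.3° = 13.48 m/s.
The projectile lands when y = 36.4 + (13.48) t − ½·9.81·t² = 0. Positive root: t = (13.48 + √(13.48² + 2·9.81·36.4)) / 9.81 = (13.48 + 29.93) / 9.81 = 4.426 s.
At impact: v_y = v_y0 − g t = −29.93 m/s; vₓ = 49.29 m/s.
Angle below horizontal: arctan(|v_y|/vₓ) = arctan(29.93/49.29) = 31.27°.

31.27°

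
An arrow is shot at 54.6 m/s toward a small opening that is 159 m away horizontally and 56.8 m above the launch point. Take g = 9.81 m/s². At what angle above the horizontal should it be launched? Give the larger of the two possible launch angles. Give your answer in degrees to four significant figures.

Trajectory: y = x tanθ − g x² (1 + tan²θ)/(2v₀²). With x = 159, y = 56.8, v₀ = 54.6, g = 9.81:
41.60 tan²θ − 159 tanθ + (98.40) = 0.
tanθ = [159 ± √(159² − 4 × 41.60 × (98.40))] / (2 × 41.60) = (159 ± 94.39) / 83.19, giving tanθ = 0.7766 or 3.046.
θ = 37.83° or 71.82°; the larger is 71.82°.

71.82°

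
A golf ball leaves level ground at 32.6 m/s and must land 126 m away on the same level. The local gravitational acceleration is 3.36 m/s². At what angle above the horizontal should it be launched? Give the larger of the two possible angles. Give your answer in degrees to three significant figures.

78.3°

Level-ground range R = v₀² sin(2θ)/g ⇒ sin(2θ) = gR/v₀² = 3.36 × 126 / 32.6² = 0.3984.
2θ = 23.48° or 180° − 23.48° = 156.5°, so θ = 11.74° or 78.26°.
The larger angle is 78.26°.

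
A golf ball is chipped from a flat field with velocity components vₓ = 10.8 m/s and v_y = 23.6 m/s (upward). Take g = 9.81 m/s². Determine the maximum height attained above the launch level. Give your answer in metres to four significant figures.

28.39 m

Peak height H = v_y0² / (2g) = 556.96 / 19.62 = 28.39 m.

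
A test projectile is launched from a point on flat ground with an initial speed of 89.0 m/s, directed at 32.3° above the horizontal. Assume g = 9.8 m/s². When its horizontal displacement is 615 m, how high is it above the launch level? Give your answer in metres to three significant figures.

61.3 m

vₓ = 89.00 cos 32.3° = 75.23 m/s; v_y0 = 89.00 sin 32.3° = 47.56 m/s.
At x = 615 m, t = x/vₓ = 615/75.23 = 8.175 s.
Height: y = v_y0 t − ½ g t² = 47.56 × 8.175 − 4.900 × 8.175² = 388.8 − 327.5 = 61.31 m.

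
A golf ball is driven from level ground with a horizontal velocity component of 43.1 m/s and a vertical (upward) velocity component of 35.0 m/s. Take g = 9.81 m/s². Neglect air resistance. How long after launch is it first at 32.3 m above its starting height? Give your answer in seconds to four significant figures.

1.089 s

Require v_y0 t − ½ g t² = 32.3, i.e. 4.905 t² − 35.00 t + 32.3 = 0.
t = [35.00 ± √(35.00² − 2·9.81·32.3)] / 9.81 = (35.00 ± 24.32) / 9.81, so t = 1.089 s or t = 6.046 s.
The first (ascending) time is 1.089 s.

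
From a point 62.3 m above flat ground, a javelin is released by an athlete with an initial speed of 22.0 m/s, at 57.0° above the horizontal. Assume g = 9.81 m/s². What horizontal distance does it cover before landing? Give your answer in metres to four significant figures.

Resolve: vₓ = 22.00 cos 57.0° = 11.98 m/s and v_y0 = 22.00 sin 57.0° = 18.45 m/s.
Vertical motion (up positive, ground at y = 0): 4.905 t² − (18.45) t − 62.3 = 0, so t = (18.45 + √(18.45² + 2·9.81·62.3)) / 9.81 = (18.45 + 39.53) / 9.81 = 5.911 s.
Horizontal distance: R = vₓ t = 11.98 × 5.911 = 70.82 m.

70.82 m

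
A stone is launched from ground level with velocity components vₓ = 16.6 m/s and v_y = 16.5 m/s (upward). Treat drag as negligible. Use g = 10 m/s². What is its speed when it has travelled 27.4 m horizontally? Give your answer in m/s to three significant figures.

Time to reach x = 27.4 m: t = x/vₓ = 27.4/16.60 = 1.651 s.
Vertical velocity there: v_y = v_y0 − g t = 16.50 − 10.0 × 1.651 = −0.006024 m/s.
Speed: √(vₓ² + v_y²) = √(16.60² + 0.006024²) = 16.60 m/s.

16.6 m/s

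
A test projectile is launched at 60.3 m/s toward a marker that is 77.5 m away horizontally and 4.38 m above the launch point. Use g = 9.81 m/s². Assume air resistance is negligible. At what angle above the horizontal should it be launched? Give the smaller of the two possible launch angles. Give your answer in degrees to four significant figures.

9.306°

Trajectory: y = x tanθ − g x² (1 + tan²θ)/(2v₀²). With x = 77.5, y = 4.38, v₀ = 60.3, g = 9.81:
8.102 tan²θ − 77.5 tanθ + (12.48) = 0.
tanθ = [77.5 ± √(77.5² − 4 × 8.102 × (12.48))] / (2 × 8.102) = (77.5 ± 74.84) / 16.20, giving tanθ = 0.1639 or 9.401.
θ = 9.306° or 83.93°; the smaller is 9.306°.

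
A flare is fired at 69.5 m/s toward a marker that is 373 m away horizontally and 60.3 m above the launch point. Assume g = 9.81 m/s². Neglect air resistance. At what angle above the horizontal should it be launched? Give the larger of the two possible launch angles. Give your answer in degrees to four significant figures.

62.02°

Trajectory: y = x tanθ − g x² (1 + tan²θ)/(2v₀²). With x = 373, y = 60.3, v₀ = 69.5, g = 9.81:
141.3 tan²θ − 373 tanθ + (201.6) = 0.
tanθ = [373 ± √(373² − 4 × 141.3 × (201.6))] / (2 × 141.3) = (373 ± 158.8) / 282.6, giving tanθ = 0.7581 or 1.882.
θ = 37.17° or 62.02°; the larger is 62.02°.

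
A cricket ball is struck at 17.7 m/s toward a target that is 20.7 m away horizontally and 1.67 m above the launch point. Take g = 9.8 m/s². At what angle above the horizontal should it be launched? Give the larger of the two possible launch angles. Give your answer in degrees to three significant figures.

69.0°

Trajectory: y = x tanθ − g x² (1 + tan²θ)/(2v₀²). With x = 20.7, y = 1.67, v₀ = 17.7, g = 9.80:
6.702 tan²θ − 20.7 tanθ + (8.372) = 0.
tanθ = [20.7 ± √(20.7² − 4 × 6.702 × (8.372))] / (2 × 6.702) = (20.7 ± 14.29) / 13.40, giving tanθ = 0.4786 or 2.610.
θ = 25.58° or 69.04°; the larger is 69.04°.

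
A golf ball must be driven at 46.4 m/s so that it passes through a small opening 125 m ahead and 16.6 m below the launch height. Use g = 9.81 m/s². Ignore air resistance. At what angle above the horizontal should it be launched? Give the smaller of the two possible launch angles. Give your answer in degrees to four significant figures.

9.046°

Trajectory: y = x tanθ − g x² (1 + tan²θ)/(2v₀²). With x = 125, y = −16.6, v₀ = 46.4, g = 9.81:
35.60 tan²θ − 125 tanθ + (19.00) = 0.
tanθ = [125 ± √(125² − 4 × 35.60 × (19.00))] / (2 × 35.60) = (125 ± 113.7) / 71.20, giving tanθ = 0.1592 or 3.352.
θ = 9.046° or 73.39°; the smaller is 9.046°.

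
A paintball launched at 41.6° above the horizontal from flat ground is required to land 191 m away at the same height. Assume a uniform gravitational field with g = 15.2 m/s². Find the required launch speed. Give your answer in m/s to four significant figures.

Level-ground range: R = v₀² sin(2θ)/g, so v₀ = √(gR / sin 2θ).
v₀ = √(15.2 × 191 / sin 83.20°) = √(2903 / 0.9930) = √2923.8 = 54.07 m/s.

54.07 m/s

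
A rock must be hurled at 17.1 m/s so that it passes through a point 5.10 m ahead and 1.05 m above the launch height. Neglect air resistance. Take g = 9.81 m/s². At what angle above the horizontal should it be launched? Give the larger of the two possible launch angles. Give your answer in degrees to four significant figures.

84.98°

Trajectory: y = x tanθ − g x² (1 + tan²θ)/(2v₀²). With x = 5.10, y = 1.05, v₀ = 17.1, g = 9.81:
0.4363 tan²θ − 5.10 tanθ + (1.486) = 0.
tanθ = [5.10 ± √(5.10² − 4 × 0.4363 × (1.486))] / (2 × 0.4363) = (5.10 ± 4.839) / 0.8726, giving tanθ = 0.2991 or 11.39.
θ = 16.65° or 84.98°; the larger is 84.98°.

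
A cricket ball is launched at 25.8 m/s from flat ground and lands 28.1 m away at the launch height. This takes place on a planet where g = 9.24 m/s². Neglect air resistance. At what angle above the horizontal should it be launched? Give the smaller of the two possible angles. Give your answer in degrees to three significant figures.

11.5°

R = v₀² sin 2θ / g gives sin 2θ = gR/v₀² = 9.24·28.1/25.8² = 0.3901.
2θ = 22.96° or 180° − 22.96° = 157.0°, so θ = 11.48° or 78.52°.
The smaller angle is 11.48°.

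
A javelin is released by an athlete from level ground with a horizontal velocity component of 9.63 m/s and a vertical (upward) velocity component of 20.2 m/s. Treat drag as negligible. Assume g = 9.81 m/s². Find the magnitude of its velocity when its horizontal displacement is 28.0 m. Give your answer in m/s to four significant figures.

Time to reach x = 28.0 m: t = x/vₓ = 28.0/9.630 = 2.908 s.
Vertical velocity there: v_y = v_y0 − g t = 20.20 − 9.81 × 2.908 = −8.323 m/s.
Speed: √(vₓ² + v_y²) = √(9.630² + 8.323²) = 12.73 m/s.

12.73 m/s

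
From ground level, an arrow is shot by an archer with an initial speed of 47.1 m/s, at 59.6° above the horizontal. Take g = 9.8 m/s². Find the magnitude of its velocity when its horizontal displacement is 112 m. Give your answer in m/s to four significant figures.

24.44 m/s

vₓ = 47.10 cos 59.6° = 23.83 m/s; v_y0 = 47.10 sin 59.6° = 40.62 m/s.
Time to reach x = 112 m: t = x/vₓ = 112/23.83 = 4.699 s.
Vertical velocity there: v_y = v_y0 − g t = 40.62 − 9.80 × 4.699 = −5.427 m/s.
Speed: √(vₓ² + v_y²) = √(23.83² + 5.427²) = 24.44 m/s.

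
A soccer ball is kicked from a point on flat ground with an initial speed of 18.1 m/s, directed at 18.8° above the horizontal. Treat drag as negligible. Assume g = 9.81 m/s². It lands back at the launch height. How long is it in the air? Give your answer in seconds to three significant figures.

Components: vₓ = 18.10 cos 18.8° = 17.13 m/s, v_y0 = 18.10 sin 18.8° = 5.833 m/s.
Time of flight on level ground: T = 2 v_y0 / g = 2 × 5.833 / 9.81 = 1.189 s.

1.19 s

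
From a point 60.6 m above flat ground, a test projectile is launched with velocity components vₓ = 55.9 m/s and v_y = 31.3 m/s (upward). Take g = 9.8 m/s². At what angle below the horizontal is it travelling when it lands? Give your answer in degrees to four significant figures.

With up positive and y = 0 at the ground: y(t) = 60.6 + (31.30) t − 4.900 t². Setting y = 0 and taking the positive root: t = [31.30 + √(31.30² + 2·9.80·60.6)] / 9.80 = (31.30 + 46.56) / 9.80 = 7.944 s.
At impact: v_y = v_y0 − g t = −46.56 m/s; vₓ = 55.90 m/s.
Angle below horizontal: arctan(|v_y|/vₓ) = arctan(46.56/55.90) = 39.79°.

39.79°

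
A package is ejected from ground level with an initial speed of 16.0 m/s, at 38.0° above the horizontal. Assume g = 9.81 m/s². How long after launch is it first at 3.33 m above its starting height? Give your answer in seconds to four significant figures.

Components: vₓ = 16.00 cos 38.0° = 12.61 m/s, v_y0 = 16.00 sin 38.0° = 9.851 m/s.
Require v_y0 t − ½ g t² = 3.33, i.e. 4.905 t² − 9.851 t + 3.33 = 0.
t = [9.851 ± √(9.851² − 2·9.81·3.33)] / 9.81 = (9.851 ± 5.630) / 9.81, so t = 0.4302 s or t = 1.578 s.
The first (ascending) time is 0.4302 s.

0.4302 s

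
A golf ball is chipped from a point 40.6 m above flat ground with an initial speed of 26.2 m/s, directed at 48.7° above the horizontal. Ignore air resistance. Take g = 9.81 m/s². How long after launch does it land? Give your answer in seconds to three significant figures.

vₓ = 26.20 cos 48.7° = 17.29 m/s; v_y0 = 26.20 sin 48.7° = 19.68 m/s.
With up positive and y = 0 at the ground: y(t) = 40.6 + (19.68) t − 4.905 t². Setting y = 0 and taking the positive root: t = [19.68 + √(19.68² + 2·9.81·40.6)] / 9.81 = (19.68 + 34.41) / 9.81 = 5.514 s.

5.51 s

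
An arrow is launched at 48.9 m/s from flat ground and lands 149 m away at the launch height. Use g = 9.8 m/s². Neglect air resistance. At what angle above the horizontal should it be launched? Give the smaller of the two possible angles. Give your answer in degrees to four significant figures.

18.82°

Level-ground range R = v₀² sin(2θ)/g ⇒ sin(2θ) = gR/v₀² = 9.80 × 149 / 48.9² = 0.6107.
2θ = 37.64° or 180° − 37.64° = 142.4°, so θ = 18.82° or 71.18°.
The smaller angle is 18.82°.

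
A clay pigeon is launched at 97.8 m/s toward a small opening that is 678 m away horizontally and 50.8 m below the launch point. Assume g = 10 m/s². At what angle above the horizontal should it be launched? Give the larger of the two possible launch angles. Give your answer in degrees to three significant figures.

Trajectory: y = x tanθ − g x² (1 + tan²θ)/(2v₀²). With x = 678, y = −50.8, v₀ = 97.8, g = 10.0:
240.3 tan²θ − 678 tanθ + (189.5) = 0.
tanθ = [678 ± √(678² − 4 × 240.3 × (189.5))] / (2 × 240.3) = (678 ± 526.8) / 480.6, giving tanθ = 0.3146 or 2.507.
θ = 17.46° or 68.25°; the larger is 68.25°.

68.3°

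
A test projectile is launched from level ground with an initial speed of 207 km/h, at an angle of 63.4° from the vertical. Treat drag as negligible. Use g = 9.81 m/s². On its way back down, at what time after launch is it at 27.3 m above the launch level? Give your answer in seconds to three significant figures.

3.77 s

Convert: 207 km/h = 207/3.6 = 57.50 m/s.
vₓ = 57.50 sin 63.4° = 51.41 m/s; v_y0 = 57.50 cos 63.4° = 25.75 m/s.
Require v_y0 t − ½ g t² = 27.3, i.e. 4.905 t² − 25.75 t + 27.3 = 0.
Quadratic formula: t = (25.75 ± √127.24) / 9.81 = (25.75 ± 11.28) / 9.81 → t = 1.475 s or 3.774 s.
The descending-branch root is 3.774 s.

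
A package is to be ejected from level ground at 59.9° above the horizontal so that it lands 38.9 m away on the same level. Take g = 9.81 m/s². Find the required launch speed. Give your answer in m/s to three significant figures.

From R = (v₀² / g) sin 2θ: v₀ = √(gR / sin 2θ).
v₀ = √(9.81 × 38.9 / sin 119.8°) = √(381.6 / 0.8678) = √439.76 = 20.97 m/s.

21.0 m/s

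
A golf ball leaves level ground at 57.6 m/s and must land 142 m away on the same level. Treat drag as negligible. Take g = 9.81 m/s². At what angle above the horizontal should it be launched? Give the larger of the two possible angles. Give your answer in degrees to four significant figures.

R = v₀² sin 2θ / g gives sin 2θ = gR/v₀² = 9.81·142/57.6² = 0.4199.
2θ = 24.83° or 180° − 24.83° = 155.2°, so θ = 12.41° or 77.59°.
The larger angle is 77.59°.

77.59°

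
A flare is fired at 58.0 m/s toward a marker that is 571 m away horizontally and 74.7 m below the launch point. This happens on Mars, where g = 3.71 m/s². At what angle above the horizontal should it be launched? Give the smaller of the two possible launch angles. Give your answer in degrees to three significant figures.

11.1°

Trajectory: y = x tanθ − g x² (1 + tan²θ)/(2v₀²). With x = 571, y = −74.7, v₀ = 58.0, g = 3.71:
179.8 tan²θ − 571 tanθ + (105.1) = 0.
tanθ = [571 ± √(571² − 4 × 179.8 × (105.1))] / (2 × 179.8) = (571 ± 500.5) / 359.6, giving tanθ = 0.1962 or 2.980.
θ = 11.10° or 71.45°; the smaller is 11.10°.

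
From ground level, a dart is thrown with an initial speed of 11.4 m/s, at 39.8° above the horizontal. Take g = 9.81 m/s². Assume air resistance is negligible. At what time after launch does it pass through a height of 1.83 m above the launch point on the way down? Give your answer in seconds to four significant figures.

1.168 s

Components: vₓ = 11.40 cos 39.8° = 8.758 m/s, v_y0 = 11.40 sin 39.8° = 7.297 m/s.
Height y(t) = 7.297 t − 4.905 t² = 1.83 gives 4.905 t² − 7.297 t + 1.83 = 0.
Quadratic formula: t = (7.297 ± √17.345) / 9.81 = (7.297 ± 4.165) / 9.81 → t = 0.3193 s or 1.168 s.
The descending-branch root is 1.168 s.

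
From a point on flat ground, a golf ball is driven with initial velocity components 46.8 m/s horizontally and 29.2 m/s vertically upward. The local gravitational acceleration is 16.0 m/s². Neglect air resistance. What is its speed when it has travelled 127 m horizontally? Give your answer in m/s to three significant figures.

48.9 m/s

At x = 127 m, t = x/vₓ = 127/46.80 = 2.714 s.
Vertical velocity there: v_y = v_y0 − g t = 29.20 − 16.0 × 2.714 = −14.22 m/s.
Speed: √(vₓ² + v_y²) = √(46.80² + 14.22²) = 48.91 m/s.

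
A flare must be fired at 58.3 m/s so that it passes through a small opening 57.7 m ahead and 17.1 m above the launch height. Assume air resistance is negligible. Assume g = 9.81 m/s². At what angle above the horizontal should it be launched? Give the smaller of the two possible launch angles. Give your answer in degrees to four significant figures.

Trajectory: y = x tanθ − g x² (1 + tan²θ)/(2v₀²). With x = 57.7, y = 17.1, v₀ = 58.3, g = 9.81:
4.805 tan²θ − 57.7 tanθ + (21.90) = 0.
tanθ = [57.7 ± √(57.7² − 4 × 4.805 × (21.90))] / (2 × 4.805) = (57.7 ± 53.93) / 9.609, giving tanθ = 0.3925 or 11.62.
θ = 21.43° or 85.08°; the smaller is 21.43°.

21.43°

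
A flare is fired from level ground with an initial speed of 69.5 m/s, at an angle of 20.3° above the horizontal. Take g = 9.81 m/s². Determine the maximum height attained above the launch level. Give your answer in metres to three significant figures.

29.6 m

Resolve: vₓ = 69.50 cos 20.3° = 65.18 m/s and v_y0 = 69.50 sin 20.3° = 24.11 m/s.
Peak height H = v_y0² / (2g) = 581.39 / 19.62 = 29.63 m.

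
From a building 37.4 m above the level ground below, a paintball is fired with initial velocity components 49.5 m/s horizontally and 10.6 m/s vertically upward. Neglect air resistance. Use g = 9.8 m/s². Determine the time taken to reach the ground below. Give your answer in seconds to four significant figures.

With up positive and y = 0 at the ground: y(t) = 37.4 + (10.60) t − 4.900 t². Setting y = 0 and taking the positive root: t = [10.60 + √(10.60² + 2·9.80·37.4)] / 9.80 = (10.60 + 29.08) / 9.80 = 4.049 s.

4.049 s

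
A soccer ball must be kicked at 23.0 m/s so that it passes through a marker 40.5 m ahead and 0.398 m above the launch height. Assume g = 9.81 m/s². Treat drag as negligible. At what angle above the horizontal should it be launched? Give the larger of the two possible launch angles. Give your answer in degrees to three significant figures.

Trajectory: y = x tanθ − g x² (1 + tan²θ)/(2v₀²). With x = 40.5, y = 0.398, v₀ = 23.0, g = 9.81:
15.21 tan²θ − 40.5 tanθ + (15.61) = 0.
tanθ = [40.5 ± √(40.5² − 4 × 15.21 × (15.61))] / (2 × 15.21) = (40.5 ± 26.28) / 30.42, giving tanθ = 0.4674 or 2.196.
θ = 25.05° or 65.51°; the larger is 65.51°.

65.5°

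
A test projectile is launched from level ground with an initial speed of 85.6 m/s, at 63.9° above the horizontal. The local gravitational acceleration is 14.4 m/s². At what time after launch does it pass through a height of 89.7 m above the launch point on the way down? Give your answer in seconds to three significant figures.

Components: vₓ = 85.60 cos 63.9° = 37.66 m/s, v_y0 = 85.60 sin 63.9° = 76.87 m/s.
Require v_y0 t − ½ g t² = 89.7, i.e. 7.200 t² − 76.87 t + 89.7 = 0.
t = [76.87 ± √(76.87² − 2·14.4·89.7)] / 14.4 = (76.87 ± 57.67) / 14.4, so t = 1.333 s or t = 9.343 s.
The descending-branch root is 9.343 s.

9.34 s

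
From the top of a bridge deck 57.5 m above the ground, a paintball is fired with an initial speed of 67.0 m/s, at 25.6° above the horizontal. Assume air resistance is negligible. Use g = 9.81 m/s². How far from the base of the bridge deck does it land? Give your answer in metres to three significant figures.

451 m

Horizontal component vₓ = 67.00 cos 25.6° = 60.42 m/s; vertical v_y0 = 67.00 sin 25.6° = 28.95 m/s.
With up positive and y = 0 at the ground: y(t) = 57.5 + (28.95) t − 4.905 t². Setting y = 0 and taking the positive root: t = [28.95 + √(28.95² + 2·9.81·57.5)] / 9.81 = (28.95 + 44.34) / 9.81 = 7.471 s.
Horizontal distance: R = vₓ t = 60.42 × 7.471 = 451.4 m.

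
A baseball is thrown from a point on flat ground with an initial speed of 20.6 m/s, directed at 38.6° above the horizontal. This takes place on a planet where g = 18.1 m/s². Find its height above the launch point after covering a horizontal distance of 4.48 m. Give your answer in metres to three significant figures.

2.88 m

Components: vₓ = 20.60 cos 38.6° = 16.10 m/s, v_y0 = 20.60 sin 38.6° = 12.85 m/s.
Time to reach x = 4.48 m: t = x/vₓ = 4.48/16.10 = 0.2783 s.
Height: y = v_y0 t − ½ g t² = 12.85 × 0.2783 − 9.050 × 0.2783² = 3.576 − 0.7008 = 2.876 m.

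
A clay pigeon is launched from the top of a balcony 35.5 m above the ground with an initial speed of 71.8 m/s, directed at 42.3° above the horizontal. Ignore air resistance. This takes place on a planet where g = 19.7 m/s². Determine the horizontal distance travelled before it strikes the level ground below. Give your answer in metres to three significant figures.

295 m

Resolve: vₓ = 71.80 cos 42.3° = 53.11 m/s and v_y0 = 71.80 sin 42.3° = 48.32 m/s.
With up positive and y = 0 at the ground: y(t) = 35.5 + (48.32) t − 9.850 t². Setting y = 0 and taking the positive root: t = [48.32 + √(48.32² + 2·19.7·35.5)] / 19.7 = (48.32 + 61.10) / 19.7 = 5.555 s.
Horizontal distance: R = vₓ t = 53.11 × 5.555 = 295.0 m.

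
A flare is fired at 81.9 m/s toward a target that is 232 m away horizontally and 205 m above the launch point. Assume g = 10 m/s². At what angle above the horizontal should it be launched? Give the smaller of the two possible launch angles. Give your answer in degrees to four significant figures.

54.29°

Trajectory: y = x tanθ − g x² (1 + tan²θ)/(2v₀²). With x = 232, y = 205, v₀ = 81.9, g = 10.0:
40.12 tan²θ − 232 tanθ + (245.1) = 0.
tanθ = [232 ± √(232² − 4 × 40.12 × (245.1))] / (2 × 40.12) = (232 ± 120.4) / 80.24, giving tanθ = 1.391 or 4.391.
θ = 54.29° or 77.17°; the smaller is 54.29°.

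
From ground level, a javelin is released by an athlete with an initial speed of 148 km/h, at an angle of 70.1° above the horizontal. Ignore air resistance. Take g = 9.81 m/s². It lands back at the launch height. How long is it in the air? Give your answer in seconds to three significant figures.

7.88 s

Convert: 148 km/h = 148/3.6 = 41.11 m/s.
Resolve: vₓ = 41.11 cos 70.1° = 13.99 m/s and v_y0 = 41.11 sin 70.1° = 38.66 m/s.
Landing at launch height ⇒ T = 2 v_y0 / g = 2 × 38.66 / 9.81 = 7.881 s.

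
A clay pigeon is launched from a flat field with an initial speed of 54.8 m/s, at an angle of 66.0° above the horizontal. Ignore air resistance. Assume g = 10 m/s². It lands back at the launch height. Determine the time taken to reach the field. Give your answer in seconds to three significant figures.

vₓ = 54.80 cos 66.0° = 22.29 m/s; v_y0 = 54.80 sin 66.0° = 50.06 m/s.
Time of flight on level ground: T = 2 v_y0 / g = 2 × 50.06 / 10.0 = 10.01 s.

10.0 s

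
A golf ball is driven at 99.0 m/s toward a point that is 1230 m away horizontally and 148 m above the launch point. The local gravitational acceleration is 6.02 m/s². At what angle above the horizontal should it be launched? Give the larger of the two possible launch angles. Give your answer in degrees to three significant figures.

63.2°

Trajectory: y = x tanθ − g x² (1 + tan²θ)/(2v₀²). With x = 1230, y = 148, v₀ = 99.0, g = 6.02:
464.6 tan²θ − 1230 tanθ + (612.6) = 0.
tanθ = [1230 ± √(1230² − 4 × 464.6 × (612.6))] / (2 × 464.6) = (1230 ± 611.8) / 929.3, giving tanθ = 0.6652 or 1.982.
θ = 33.63° or 63.23°; the larger is 63.23°.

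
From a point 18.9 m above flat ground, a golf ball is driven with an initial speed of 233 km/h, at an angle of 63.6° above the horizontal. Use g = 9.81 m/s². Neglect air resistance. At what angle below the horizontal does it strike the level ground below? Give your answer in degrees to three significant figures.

64.8°

Convert: 233 km/h = 233/3.6 = 64.72 m/s.
Components: vₓ = 64.72 cos 63.6° = 28.78 m/s, v_y0 = 64.72 sin 63.6° = 57.97 m/s.
Vertical motion (up positive, ground at y = 0): 4.905 t² − (57.97) t − 18.9 = 0, so t = (57.97 + √(57.97² + 2·9.81·18.9)) / 9.81 = (57.97 + 61.09) / 9.81 = 12.14 s.
At impact: v_y = v_y0 − g t = −61.09 m/s; vₓ = 28.78 m/s.
Angle below horizontal: arctan(|v_y|/vₓ) = arctan(61.09/28.78) = 64.78°.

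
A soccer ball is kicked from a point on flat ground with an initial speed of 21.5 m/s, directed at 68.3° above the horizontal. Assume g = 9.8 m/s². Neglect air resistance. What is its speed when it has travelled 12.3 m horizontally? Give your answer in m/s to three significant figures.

Resolve: vₓ = 21.50 cos 68.3° = 7.950 m/s and v_y0 = 21.50 sin 68.3° = 19.98 m/s.
Time to reach x = 12.3 m: t = x/vₓ = 12.3/7.950 = 1.547 s.
Vertical velocity there: v_y = v_y0 − g t = 19.98 − 9.80 × 1.547 = 4.813 m/s.
Speed: √(vₓ² + v_y²) = √(7.950² + 4.813²) = 9.293 m/s.

9.29 m/s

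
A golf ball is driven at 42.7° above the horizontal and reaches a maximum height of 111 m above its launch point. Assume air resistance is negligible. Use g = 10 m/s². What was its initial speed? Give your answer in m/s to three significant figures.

69.5 m/s

At the peak v_y = 0, so v_y0 = √(2gH) = √(2 × 10.0 × 111) = 47.12 m/s.
v_y0 = v₀ sin θ ⇒ v₀ = 47.12 / sin 42.7° = 69.48 m/s.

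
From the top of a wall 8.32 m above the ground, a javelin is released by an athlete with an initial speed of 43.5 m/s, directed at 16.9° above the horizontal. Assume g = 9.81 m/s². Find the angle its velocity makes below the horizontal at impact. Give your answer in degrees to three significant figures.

23.4°

Components: vₓ = 43.50 cos 16.9° = 41.62 m/s, v_y0 = 43.50 sin 16.9° = 12.65 m/s.
The projectile lands when y = 8.32 + (12.65) t − ½·9.81·t² = 0. Positive root: t = (12.65 + √(12.65² + 2·9.81·8.32)) / 9.81 = (12.65 + 17.98) / 9.81 = 3.121 s.
At impact: v_y = v_y0 − g t = −17.98 m/s; vₓ = 41.62 m/s.
Angle below horizontal: arctan(|v_y|/vₓ) = arctan(17.98/41.62) = 23.36°.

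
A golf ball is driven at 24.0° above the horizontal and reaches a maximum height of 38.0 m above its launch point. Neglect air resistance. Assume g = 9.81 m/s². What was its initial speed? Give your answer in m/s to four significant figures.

At the peak v_y = 0, so v_y0 = √(2gH) = √(2 × 9.81 × 38.0) = 27.30 m/s.
v_y0 = v₀ sin θ ⇒ v₀ = 27.30 / sin 24.0° = 67.13 m/s.

67.13 m/s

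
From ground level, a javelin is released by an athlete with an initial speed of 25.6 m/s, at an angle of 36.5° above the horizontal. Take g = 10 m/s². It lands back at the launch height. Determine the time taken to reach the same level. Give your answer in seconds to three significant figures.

Horizontal component vₓ = 25.60 cos 36.5° = 20.58 m/s; vertical v_y0 = 25.60 sin 36.5° = 15.23 m/s.
Time of flight on level ground: T = 2 v_y0 / g = 2 × 15.23 / 10.0 = 3.045 s.

3.05 s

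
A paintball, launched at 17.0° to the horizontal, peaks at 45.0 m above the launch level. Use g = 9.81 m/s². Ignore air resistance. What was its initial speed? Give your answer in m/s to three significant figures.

At the peak v_y = 0, so v_y0 = √(2gH) = √(2 × 9.81 × 45.0) = 29.71 m/s.
v_y0 = v₀ sin θ ⇒ v₀ = 29.71 / sin 17.0° = 101.6 m/s.

102 m/s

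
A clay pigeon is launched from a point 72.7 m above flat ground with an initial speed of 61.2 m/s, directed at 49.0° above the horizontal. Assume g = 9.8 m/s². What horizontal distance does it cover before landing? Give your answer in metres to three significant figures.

Resolve: vₓ = 61.20 cos 49.0° = 40.15 m/s and v_y0 = 61.20 sin 49.0° = 46.19 m/s.
The projectile lands when y = 72.7 + (46.19) t − ½·9.80·t² = 0. Positive root: t = (46.19 + √(46.19² + 2·9.80·72.7)) / 9.80 = (46.19 + 59.65) / 9.80 = 10.80 s.
Horizontal distance: R = vₓ t = 40.15 × 10.80 = 433.6 m.

434 m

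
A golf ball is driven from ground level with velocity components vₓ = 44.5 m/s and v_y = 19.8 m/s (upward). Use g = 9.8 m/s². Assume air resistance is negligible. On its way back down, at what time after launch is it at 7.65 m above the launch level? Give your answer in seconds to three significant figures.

3.61 s

Require v_y0 t − ½ g t² = 7.65, i.e. 4.900 t² − 19.80 t + 7.65 = 0.
t = [19.80 ± √(19.80² − 2·9.80·7.65)] / 9.80 = (19.80 ± 15.56) / 9.80, so t = 0.4327 s or t = 3.608 s.
The descending-branch root is 3.608 s.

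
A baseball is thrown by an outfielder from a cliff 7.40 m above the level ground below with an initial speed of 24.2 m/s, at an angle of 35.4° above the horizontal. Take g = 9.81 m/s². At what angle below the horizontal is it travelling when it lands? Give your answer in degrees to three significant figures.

vₓ = 24.20 cos 35.4° = 19.73 m/s; v_y0 = 24.20 sin 35.4° = 14.02 m/s.
Vertical motion (up positive, ground at y = 0): 4.905 t² − (14.02) t − 7.40 = 0, so t = (14.02 + √(14.02² + 2·9.81·7.40)) / 9.81 = (14.02 + 18.49) / 9.81 = 3.313 s.
At impact: v_y = v_y0 − g t = −18.49 m/s; vₓ = 19.73 m/s.
Angle below horizontal: arctan(|v_y|/vₓ) = arctan(18.49/19.73) = 43.14°.

43.1°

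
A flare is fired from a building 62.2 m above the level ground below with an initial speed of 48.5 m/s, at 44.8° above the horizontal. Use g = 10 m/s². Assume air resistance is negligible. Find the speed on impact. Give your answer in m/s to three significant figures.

Components: vₓ = 48.50 cos 44.8° = 34.41 m/s, v_y0 = 48.50 sin 44.8° = 34.17 m/s.
The projectile lands when y = 62.2 + (34.17) t − ½·10.0·t² = 0. Positive root: t = (34.17 + √(34.17² + 2·10.0·62.2)) / 10.0 = (34.17 + 49.11) / 10.0 = 8.329 s.
Vertical velocity at impact: v_y = v_y0 − g t = 34.17 − 10.0 × 8.329 = −49.11 m/s.
Speed: |v| = √(vₓ² + v_y²) = √(34.41² + 49.11²) = 59.97 m/s.

60.0 m/s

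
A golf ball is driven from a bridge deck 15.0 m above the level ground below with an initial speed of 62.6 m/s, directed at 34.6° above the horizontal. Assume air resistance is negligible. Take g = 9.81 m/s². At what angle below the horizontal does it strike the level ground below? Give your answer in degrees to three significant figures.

37.5°

Resolve: vₓ = 62.60 cos 34.6° = 51.53 m/s and v_y0 = 62.60 sin 34.6° = 35.55 m/s.
Vertical motion (up positive, ground at y = 0): 4.905 t² − (35.55) t − 15.0 = 0, so t = (35.55 + √(35.55² + 2·9.81·15.0)) / 9.81 = (35.55 + 39.47) / 9.81 = 7.647 s.
At impact: v_y = v_y0 − g t = −39.47 m/s; vₓ = 51.53 m/s.
Angle below horizontal: arctan(|v_y|/vₓ) = arctan(39.47/51.53) = 37.45°.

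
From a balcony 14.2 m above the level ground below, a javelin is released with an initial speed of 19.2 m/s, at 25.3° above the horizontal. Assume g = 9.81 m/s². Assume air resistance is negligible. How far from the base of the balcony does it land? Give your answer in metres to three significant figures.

Resolve: vₓ = 19.20 cos 25.3° = 17.36 m/s and v_y0 = 19.20 sin 25.3° = 8.205 m/s.
With up positive and y = 0 at the ground: y(t) = 14.2 + (8.205) t − 4.905 t². Setting y = 0 and taking the positive root: t = [8.205 + √(8.205² + 2·9.81·14.2)] / 9.81 = (8.205 + 18.60) / 9.81 = 2.732 s.
Horizontal distance: R = vₓ t = 17.36 × 2.732 = 47.43 m.

47.4 m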